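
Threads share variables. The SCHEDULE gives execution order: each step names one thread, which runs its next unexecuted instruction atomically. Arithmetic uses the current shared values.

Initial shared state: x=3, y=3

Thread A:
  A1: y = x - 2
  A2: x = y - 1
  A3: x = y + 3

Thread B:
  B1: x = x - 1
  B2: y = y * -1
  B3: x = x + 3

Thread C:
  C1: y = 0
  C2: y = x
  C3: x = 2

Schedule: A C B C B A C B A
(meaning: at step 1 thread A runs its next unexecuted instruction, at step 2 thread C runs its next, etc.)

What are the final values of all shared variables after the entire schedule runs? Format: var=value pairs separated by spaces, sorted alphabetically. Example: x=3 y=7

Answer: x=1 y=-2

Derivation:
Step 1: thread A executes A1 (y = x - 2). Shared: x=3 y=1. PCs: A@1 B@0 C@0
Step 2: thread C executes C1 (y = 0). Shared: x=3 y=0. PCs: A@1 B@0 C@1
Step 3: thread B executes B1 (x = x - 1). Shared: x=2 y=0. PCs: A@1 B@1 C@1
Step 4: thread C executes C2 (y = x). Shared: x=2 y=2. PCs: A@1 B@1 C@2
Step 5: thread B executes B2 (y = y * -1). Shared: x=2 y=-2. PCs: A@1 B@2 C@2
Step 6: thread A executes A2 (x = y - 1). Shared: x=-3 y=-2. PCs: A@2 B@2 C@2
Step 7: thread C executes C3 (x = 2). Shared: x=2 y=-2. PCs: A@2 B@2 C@3
Step 8: thread B executes B3 (x = x + 3). Shared: x=5 y=-2. PCs: A@2 B@3 C@3
Step 9: thread A executes A3 (x = y + 3). Shared: x=1 y=-2. PCs: A@3 B@3 C@3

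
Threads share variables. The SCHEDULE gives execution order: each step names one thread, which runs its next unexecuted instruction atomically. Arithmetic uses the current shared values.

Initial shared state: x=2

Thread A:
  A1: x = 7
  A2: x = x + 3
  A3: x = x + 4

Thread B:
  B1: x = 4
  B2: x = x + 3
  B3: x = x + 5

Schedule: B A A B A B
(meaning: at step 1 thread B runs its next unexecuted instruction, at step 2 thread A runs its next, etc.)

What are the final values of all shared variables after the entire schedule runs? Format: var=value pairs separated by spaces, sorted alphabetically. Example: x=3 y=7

Answer: x=22

Derivation:
Step 1: thread B executes B1 (x = 4). Shared: x=4. PCs: A@0 B@1
Step 2: thread A executes A1 (x = 7). Shared: x=7. PCs: A@1 B@1
Step 3: thread A executes A2 (x = x + 3). Shared: x=10. PCs: A@2 B@1
Step 4: thread B executes B2 (x = x + 3). Shared: x=13. PCs: A@2 B@2
Step 5: thread A executes A3 (x = x + 4). Shared: x=17. PCs: A@3 B@2
Step 6: thread B executes B3 (x = x + 5). Shared: x=22. PCs: A@3 B@3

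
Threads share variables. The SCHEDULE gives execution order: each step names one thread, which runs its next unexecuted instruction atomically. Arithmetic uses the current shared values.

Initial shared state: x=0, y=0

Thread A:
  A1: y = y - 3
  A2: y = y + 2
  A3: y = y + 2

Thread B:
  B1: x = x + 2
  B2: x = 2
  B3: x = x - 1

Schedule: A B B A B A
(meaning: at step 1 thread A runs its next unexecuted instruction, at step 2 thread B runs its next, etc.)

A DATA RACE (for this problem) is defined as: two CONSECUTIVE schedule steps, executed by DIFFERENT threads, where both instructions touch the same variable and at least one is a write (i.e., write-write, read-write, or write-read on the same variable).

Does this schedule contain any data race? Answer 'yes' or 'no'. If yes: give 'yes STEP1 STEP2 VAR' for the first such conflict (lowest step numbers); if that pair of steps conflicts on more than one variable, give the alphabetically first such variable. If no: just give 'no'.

Steps 1,2: A(r=y,w=y) vs B(r=x,w=x). No conflict.
Steps 2,3: same thread (B). No race.
Steps 3,4: B(r=-,w=x) vs A(r=y,w=y). No conflict.
Steps 4,5: A(r=y,w=y) vs B(r=x,w=x). No conflict.
Steps 5,6: B(r=x,w=x) vs A(r=y,w=y). No conflict.

Answer: no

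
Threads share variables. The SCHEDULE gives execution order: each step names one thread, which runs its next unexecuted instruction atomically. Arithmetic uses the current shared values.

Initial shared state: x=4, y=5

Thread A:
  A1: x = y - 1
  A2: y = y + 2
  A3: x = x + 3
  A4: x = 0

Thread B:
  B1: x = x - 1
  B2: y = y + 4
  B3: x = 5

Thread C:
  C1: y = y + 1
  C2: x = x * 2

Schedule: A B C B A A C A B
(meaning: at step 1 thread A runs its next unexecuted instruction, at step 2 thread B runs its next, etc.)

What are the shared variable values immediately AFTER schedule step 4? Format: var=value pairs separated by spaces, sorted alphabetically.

Step 1: thread A executes A1 (x = y - 1). Shared: x=4 y=5. PCs: A@1 B@0 C@0
Step 2: thread B executes B1 (x = x - 1). Shared: x=3 y=5. PCs: A@1 B@1 C@0
Step 3: thread C executes C1 (y = y + 1). Shared: x=3 y=6. PCs: A@1 B@1 C@1
Step 4: thread B executes B2 (y = y + 4). Shared: x=3 y=10. PCs: A@1 B@2 C@1

Answer: x=3 y=10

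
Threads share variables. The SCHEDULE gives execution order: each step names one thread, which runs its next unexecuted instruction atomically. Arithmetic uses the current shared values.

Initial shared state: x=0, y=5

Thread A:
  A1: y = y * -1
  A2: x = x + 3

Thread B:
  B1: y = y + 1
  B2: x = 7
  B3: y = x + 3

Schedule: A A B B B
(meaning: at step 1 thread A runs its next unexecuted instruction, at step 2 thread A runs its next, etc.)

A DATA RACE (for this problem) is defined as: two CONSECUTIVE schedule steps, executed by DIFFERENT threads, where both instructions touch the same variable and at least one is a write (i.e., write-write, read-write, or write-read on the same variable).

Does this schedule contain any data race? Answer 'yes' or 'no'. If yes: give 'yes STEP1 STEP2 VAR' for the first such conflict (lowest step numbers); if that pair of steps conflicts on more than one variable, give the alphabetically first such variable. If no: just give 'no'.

Answer: no

Derivation:
Steps 1,2: same thread (A). No race.
Steps 2,3: A(r=x,w=x) vs B(r=y,w=y). No conflict.
Steps 3,4: same thread (B). No race.
Steps 4,5: same thread (B). No race.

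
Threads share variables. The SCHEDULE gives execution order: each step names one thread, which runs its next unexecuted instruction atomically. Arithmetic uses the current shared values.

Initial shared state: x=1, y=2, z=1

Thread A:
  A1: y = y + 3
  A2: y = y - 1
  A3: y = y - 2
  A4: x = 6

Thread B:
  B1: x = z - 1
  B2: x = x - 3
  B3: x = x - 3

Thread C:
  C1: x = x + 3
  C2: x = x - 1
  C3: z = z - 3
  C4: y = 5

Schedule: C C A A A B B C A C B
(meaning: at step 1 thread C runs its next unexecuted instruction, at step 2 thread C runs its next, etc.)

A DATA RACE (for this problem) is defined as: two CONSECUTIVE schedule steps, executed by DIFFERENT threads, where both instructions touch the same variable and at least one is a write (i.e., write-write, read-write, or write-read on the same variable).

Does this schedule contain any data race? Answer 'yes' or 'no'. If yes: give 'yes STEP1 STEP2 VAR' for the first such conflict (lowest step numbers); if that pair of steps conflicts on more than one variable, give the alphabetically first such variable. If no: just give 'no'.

Answer: no

Derivation:
Steps 1,2: same thread (C). No race.
Steps 2,3: C(r=x,w=x) vs A(r=y,w=y). No conflict.
Steps 3,4: same thread (A). No race.
Steps 4,5: same thread (A). No race.
Steps 5,6: A(r=y,w=y) vs B(r=z,w=x). No conflict.
Steps 6,7: same thread (B). No race.
Steps 7,8: B(r=x,w=x) vs C(r=z,w=z). No conflict.
Steps 8,9: C(r=z,w=z) vs A(r=-,w=x). No conflict.
Steps 9,10: A(r=-,w=x) vs C(r=-,w=y). No conflict.
Steps 10,11: C(r=-,w=y) vs B(r=x,w=x). No conflict.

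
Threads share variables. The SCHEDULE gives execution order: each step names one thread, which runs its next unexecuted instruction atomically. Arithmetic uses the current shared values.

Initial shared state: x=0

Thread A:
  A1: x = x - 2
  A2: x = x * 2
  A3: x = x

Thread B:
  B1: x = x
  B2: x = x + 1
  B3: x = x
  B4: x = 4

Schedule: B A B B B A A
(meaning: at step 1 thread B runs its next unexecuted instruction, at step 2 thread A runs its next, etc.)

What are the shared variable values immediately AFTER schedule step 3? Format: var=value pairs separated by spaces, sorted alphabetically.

Step 1: thread B executes B1 (x = x). Shared: x=0. PCs: A@0 B@1
Step 2: thread A executes A1 (x = x - 2). Shared: x=-2. PCs: A@1 B@1
Step 3: thread B executes B2 (x = x + 1). Shared: x=-1. PCs: A@1 B@2

Answer: x=-1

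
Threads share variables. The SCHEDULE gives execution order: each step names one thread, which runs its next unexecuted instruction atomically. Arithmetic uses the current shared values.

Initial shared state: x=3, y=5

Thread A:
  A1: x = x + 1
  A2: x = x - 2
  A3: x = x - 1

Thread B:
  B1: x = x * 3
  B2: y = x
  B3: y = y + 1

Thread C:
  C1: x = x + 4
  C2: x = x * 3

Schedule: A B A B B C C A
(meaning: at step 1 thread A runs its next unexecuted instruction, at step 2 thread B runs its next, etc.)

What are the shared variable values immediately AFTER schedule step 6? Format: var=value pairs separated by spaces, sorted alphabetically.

Step 1: thread A executes A1 (x = x + 1). Shared: x=4 y=5. PCs: A@1 B@0 C@0
Step 2: thread B executes B1 (x = x * 3). Shared: x=12 y=5. PCs: A@1 B@1 C@0
Step 3: thread A executes A2 (x = x - 2). Shared: x=10 y=5. PCs: A@2 B@1 C@0
Step 4: thread B executes B2 (y = x). Shared: x=10 y=10. PCs: A@2 B@2 C@0
Step 5: thread B executes B3 (y = y + 1). Shared: x=10 y=11. PCs: A@2 B@3 C@0
Step 6: thread C executes C1 (x = x + 4). Shared: x=14 y=11. PCs: A@2 B@3 C@1

Answer: x=14 y=11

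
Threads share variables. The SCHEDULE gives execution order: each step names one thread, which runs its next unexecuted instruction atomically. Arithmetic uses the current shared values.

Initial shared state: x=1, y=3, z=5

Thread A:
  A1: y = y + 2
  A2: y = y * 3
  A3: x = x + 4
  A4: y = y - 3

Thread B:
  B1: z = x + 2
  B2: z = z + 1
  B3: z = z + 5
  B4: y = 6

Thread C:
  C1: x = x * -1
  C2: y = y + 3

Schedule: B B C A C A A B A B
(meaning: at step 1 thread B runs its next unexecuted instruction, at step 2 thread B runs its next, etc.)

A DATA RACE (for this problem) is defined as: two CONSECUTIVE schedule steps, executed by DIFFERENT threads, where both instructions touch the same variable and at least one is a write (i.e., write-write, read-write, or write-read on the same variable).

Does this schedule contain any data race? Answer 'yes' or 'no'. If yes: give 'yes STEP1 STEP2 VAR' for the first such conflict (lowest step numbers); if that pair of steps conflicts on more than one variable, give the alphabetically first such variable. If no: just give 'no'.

Answer: yes 4 5 y

Derivation:
Steps 1,2: same thread (B). No race.
Steps 2,3: B(r=z,w=z) vs C(r=x,w=x). No conflict.
Steps 3,4: C(r=x,w=x) vs A(r=y,w=y). No conflict.
Steps 4,5: A(y = y + 2) vs C(y = y + 3). RACE on y (W-W).
Steps 5,6: C(y = y + 3) vs A(y = y * 3). RACE on y (W-W).
Steps 6,7: same thread (A). No race.
Steps 7,8: A(r=x,w=x) vs B(r=z,w=z). No conflict.
Steps 8,9: B(r=z,w=z) vs A(r=y,w=y). No conflict.
Steps 9,10: A(y = y - 3) vs B(y = 6). RACE on y (W-W).
First conflict at steps 4,5.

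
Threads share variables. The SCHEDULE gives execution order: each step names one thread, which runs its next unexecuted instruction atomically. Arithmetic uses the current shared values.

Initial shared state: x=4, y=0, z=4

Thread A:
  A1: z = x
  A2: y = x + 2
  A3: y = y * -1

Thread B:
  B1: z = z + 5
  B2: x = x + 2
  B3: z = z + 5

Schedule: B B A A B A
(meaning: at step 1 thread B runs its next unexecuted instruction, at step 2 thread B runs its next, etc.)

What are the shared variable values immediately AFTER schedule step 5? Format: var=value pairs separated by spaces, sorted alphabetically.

Step 1: thread B executes B1 (z = z + 5). Shared: x=4 y=0 z=9. PCs: A@0 B@1
Step 2: thread B executes B2 (x = x + 2). Shared: x=6 y=0 z=9. PCs: A@0 B@2
Step 3: thread A executes A1 (z = x). Shared: x=6 y=0 z=6. PCs: A@1 B@2
Step 4: thread A executes A2 (y = x + 2). Shared: x=6 y=8 z=6. PCs: A@2 B@2
Step 5: thread B executes B3 (z = z + 5). Shared: x=6 y=8 z=11. PCs: A@2 B@3

Answer: x=6 y=8 z=11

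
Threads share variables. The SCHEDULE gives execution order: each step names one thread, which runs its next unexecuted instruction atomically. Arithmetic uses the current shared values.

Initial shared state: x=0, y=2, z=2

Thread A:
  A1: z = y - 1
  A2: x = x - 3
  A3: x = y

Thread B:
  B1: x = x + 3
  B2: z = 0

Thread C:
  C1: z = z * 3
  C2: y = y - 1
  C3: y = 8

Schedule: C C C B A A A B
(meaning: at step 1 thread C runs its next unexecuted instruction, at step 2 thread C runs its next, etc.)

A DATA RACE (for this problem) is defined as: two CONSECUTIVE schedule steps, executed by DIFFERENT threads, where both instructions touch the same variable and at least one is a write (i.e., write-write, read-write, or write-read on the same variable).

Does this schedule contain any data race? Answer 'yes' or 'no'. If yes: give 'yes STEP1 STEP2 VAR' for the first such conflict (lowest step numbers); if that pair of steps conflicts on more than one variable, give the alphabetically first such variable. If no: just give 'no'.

Steps 1,2: same thread (C). No race.
Steps 2,3: same thread (C). No race.
Steps 3,4: C(r=-,w=y) vs B(r=x,w=x). No conflict.
Steps 4,5: B(r=x,w=x) vs A(r=y,w=z). No conflict.
Steps 5,6: same thread (A). No race.
Steps 6,7: same thread (A). No race.
Steps 7,8: A(r=y,w=x) vs B(r=-,w=z). No conflict.

Answer: no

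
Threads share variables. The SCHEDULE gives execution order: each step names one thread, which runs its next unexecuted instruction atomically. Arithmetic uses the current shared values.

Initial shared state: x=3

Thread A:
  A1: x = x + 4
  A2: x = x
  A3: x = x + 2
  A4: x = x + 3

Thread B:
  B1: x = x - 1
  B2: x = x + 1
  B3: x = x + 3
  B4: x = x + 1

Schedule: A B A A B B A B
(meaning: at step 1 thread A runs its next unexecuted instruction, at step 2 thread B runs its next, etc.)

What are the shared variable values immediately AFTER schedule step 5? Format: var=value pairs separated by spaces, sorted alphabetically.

Step 1: thread A executes A1 (x = x + 4). Shared: x=7. PCs: A@1 B@0
Step 2: thread B executes B1 (x = x - 1). Shared: x=6. PCs: A@1 B@1
Step 3: thread A executes A2 (x = x). Shared: x=6. PCs: A@2 B@1
Step 4: thread A executes A3 (x = x + 2). Shared: x=8. PCs: A@3 B@1
Step 5: thread B executes B2 (x = x + 1). Shared: x=9. PCs: A@3 B@2

Answer: x=9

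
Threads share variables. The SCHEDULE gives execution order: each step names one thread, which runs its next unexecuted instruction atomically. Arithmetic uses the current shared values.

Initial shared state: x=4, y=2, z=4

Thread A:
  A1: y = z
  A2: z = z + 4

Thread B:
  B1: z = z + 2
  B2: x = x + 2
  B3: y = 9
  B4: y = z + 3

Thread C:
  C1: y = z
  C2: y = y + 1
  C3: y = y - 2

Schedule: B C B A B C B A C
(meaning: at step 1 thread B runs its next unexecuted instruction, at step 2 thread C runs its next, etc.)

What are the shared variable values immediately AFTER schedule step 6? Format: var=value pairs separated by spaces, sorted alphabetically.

Step 1: thread B executes B1 (z = z + 2). Shared: x=4 y=2 z=6. PCs: A@0 B@1 C@0
Step 2: thread C executes C1 (y = z). Shared: x=4 y=6 z=6. PCs: A@0 B@1 C@1
Step 3: thread B executes B2 (x = x + 2). Shared: x=6 y=6 z=6. PCs: A@0 B@2 C@1
Step 4: thread A executes A1 (y = z). Shared: x=6 y=6 z=6. PCs: A@1 B@2 C@1
Step 5: thread B executes B3 (y = 9). Shared: x=6 y=9 z=6. PCs: A@1 B@3 C@1
Step 6: thread C executes C2 (y = y + 1). Shared: x=6 y=10 z=6. PCs: A@1 B@3 C@2

Answer: x=6 y=10 z=6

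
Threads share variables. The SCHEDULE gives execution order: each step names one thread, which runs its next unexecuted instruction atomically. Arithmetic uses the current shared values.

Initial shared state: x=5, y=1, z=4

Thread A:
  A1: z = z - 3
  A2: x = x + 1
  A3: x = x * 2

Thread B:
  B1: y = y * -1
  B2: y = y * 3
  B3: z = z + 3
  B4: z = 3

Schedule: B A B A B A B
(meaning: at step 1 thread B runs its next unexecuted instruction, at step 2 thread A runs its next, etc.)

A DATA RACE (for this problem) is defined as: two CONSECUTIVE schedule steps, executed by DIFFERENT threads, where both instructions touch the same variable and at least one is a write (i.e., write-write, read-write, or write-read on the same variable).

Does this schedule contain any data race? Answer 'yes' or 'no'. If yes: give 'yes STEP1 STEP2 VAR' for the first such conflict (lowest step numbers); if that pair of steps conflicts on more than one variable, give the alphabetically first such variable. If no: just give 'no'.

Answer: no

Derivation:
Steps 1,2: B(r=y,w=y) vs A(r=z,w=z). No conflict.
Steps 2,3: A(r=z,w=z) vs B(r=y,w=y). No conflict.
Steps 3,4: B(r=y,w=y) vs A(r=x,w=x). No conflict.
Steps 4,5: A(r=x,w=x) vs B(r=z,w=z). No conflict.
Steps 5,6: B(r=z,w=z) vs A(r=x,w=x). No conflict.
Steps 6,7: A(r=x,w=x) vs B(r=-,w=z). No conflict.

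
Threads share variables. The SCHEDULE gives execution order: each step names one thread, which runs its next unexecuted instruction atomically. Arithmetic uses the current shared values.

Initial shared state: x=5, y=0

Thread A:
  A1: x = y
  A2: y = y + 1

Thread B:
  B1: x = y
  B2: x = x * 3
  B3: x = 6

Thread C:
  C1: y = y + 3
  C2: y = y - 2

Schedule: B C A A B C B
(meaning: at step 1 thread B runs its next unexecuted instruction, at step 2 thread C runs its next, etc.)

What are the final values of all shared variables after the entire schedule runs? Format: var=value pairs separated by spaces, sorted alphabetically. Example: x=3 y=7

Answer: x=6 y=2

Derivation:
Step 1: thread B executes B1 (x = y). Shared: x=0 y=0. PCs: A@0 B@1 C@0
Step 2: thread C executes C1 (y = y + 3). Shared: x=0 y=3. PCs: A@0 B@1 C@1
Step 3: thread A executes A1 (x = y). Shared: x=3 y=3. PCs: A@1 B@1 C@1
Step 4: thread A executes A2 (y = y + 1). Shared: x=3 y=4. PCs: A@2 B@1 C@1
Step 5: thread B executes B2 (x = x * 3). Shared: x=9 y=4. PCs: A@2 B@2 C@1
Step 6: thread C executes C2 (y = y - 2). Shared: x=9 y=2. PCs: A@2 B@2 C@2
Step 7: thread B executes B3 (x = 6). Shared: x=6 y=2. PCs: A@2 B@3 C@2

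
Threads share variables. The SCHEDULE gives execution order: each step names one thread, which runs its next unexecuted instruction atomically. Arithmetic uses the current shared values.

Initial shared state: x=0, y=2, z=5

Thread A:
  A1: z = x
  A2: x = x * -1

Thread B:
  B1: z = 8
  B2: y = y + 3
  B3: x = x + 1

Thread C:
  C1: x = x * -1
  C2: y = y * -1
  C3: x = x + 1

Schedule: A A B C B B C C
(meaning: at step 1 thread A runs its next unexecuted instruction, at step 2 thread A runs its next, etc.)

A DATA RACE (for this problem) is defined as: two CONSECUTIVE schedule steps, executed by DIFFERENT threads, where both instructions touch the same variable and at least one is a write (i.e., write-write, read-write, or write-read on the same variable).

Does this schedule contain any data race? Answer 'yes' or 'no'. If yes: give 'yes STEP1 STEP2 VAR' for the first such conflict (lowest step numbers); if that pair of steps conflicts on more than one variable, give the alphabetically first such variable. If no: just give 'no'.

Steps 1,2: same thread (A). No race.
Steps 2,3: A(r=x,w=x) vs B(r=-,w=z). No conflict.
Steps 3,4: B(r=-,w=z) vs C(r=x,w=x). No conflict.
Steps 4,5: C(r=x,w=x) vs B(r=y,w=y). No conflict.
Steps 5,6: same thread (B). No race.
Steps 6,7: B(r=x,w=x) vs C(r=y,w=y). No conflict.
Steps 7,8: same thread (C). No race.

Answer: no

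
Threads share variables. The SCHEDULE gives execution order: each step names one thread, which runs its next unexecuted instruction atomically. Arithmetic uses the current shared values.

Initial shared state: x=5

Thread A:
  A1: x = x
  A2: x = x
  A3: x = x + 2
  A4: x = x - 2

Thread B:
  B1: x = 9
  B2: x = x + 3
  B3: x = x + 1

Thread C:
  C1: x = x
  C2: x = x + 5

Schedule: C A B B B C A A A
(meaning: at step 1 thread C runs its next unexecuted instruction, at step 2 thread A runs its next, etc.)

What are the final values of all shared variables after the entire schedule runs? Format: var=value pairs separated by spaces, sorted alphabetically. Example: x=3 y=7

Step 1: thread C executes C1 (x = x). Shared: x=5. PCs: A@0 B@0 C@1
Step 2: thread A executes A1 (x = x). Shared: x=5. PCs: A@1 B@0 C@1
Step 3: thread B executes B1 (x = 9). Shared: x=9. PCs: A@1 B@1 C@1
Step 4: thread B executes B2 (x = x + 3). Shared: x=12. PCs: A@1 B@2 C@1
Step 5: thread B executes B3 (x = x + 1). Shared: x=13. PCs: A@1 B@3 C@1
Step 6: thread C executes C2 (x = x + 5). Shared: x=18. PCs: A@1 B@3 C@2
Step 7: thread A executes A2 (x = x). Shared: x=18. PCs: A@2 B@3 C@2
Step 8: thread A executes A3 (x = x + 2). Shared: x=20. PCs: A@3 B@3 C@2
Step 9: thread A executes A4 (x = x - 2). Shared: x=18. PCs: A@4 B@3 C@2

Answer: x=18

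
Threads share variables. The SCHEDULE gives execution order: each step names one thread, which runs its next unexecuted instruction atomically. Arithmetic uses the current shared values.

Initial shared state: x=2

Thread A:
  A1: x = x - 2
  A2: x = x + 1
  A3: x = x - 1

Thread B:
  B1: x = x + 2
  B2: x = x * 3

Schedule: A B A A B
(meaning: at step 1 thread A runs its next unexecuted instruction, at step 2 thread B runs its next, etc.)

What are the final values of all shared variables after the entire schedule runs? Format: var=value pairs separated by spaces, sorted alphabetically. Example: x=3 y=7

Answer: x=6

Derivation:
Step 1: thread A executes A1 (x = x - 2). Shared: x=0. PCs: A@1 B@0
Step 2: thread B executes B1 (x = x + 2). Shared: x=2. PCs: A@1 B@1
Step 3: thread A executes A2 (x = x + 1). Shared: x=3. PCs: A@2 B@1
Step 4: thread A executes A3 (x = x - 1). Shared: x=2. PCs: A@3 B@1
Step 5: thread B executes B2 (x = x * 3). Shared: x=6. PCs: A@3 B@2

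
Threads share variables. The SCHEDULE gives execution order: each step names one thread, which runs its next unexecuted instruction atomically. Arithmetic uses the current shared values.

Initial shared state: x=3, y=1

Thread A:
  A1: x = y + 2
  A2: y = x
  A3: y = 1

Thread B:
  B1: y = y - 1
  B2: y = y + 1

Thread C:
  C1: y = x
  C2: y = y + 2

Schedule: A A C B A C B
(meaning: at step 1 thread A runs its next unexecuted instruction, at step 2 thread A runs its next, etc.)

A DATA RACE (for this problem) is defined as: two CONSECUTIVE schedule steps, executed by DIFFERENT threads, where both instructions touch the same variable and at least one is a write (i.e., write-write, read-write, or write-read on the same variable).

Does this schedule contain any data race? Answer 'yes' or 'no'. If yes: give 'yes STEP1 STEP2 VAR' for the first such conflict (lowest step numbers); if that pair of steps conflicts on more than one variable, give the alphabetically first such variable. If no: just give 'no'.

Answer: yes 2 3 y

Derivation:
Steps 1,2: same thread (A). No race.
Steps 2,3: A(y = x) vs C(y = x). RACE on y (W-W).
Steps 3,4: C(y = x) vs B(y = y - 1). RACE on y (W-W).
Steps 4,5: B(y = y - 1) vs A(y = 1). RACE on y (W-W).
Steps 5,6: A(y = 1) vs C(y = y + 2). RACE on y (W-W).
Steps 6,7: C(y = y + 2) vs B(y = y + 1). RACE on y (W-W).
First conflict at steps 2,3.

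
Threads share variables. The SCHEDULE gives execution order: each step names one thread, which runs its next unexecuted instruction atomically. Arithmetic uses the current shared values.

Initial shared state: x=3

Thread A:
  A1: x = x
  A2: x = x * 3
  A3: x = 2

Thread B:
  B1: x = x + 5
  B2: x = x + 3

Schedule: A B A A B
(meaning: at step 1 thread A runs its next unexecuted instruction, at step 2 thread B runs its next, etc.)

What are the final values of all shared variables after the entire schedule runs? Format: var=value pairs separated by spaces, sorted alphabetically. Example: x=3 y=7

Answer: x=5

Derivation:
Step 1: thread A executes A1 (x = x). Shared: x=3. PCs: A@1 B@0
Step 2: thread B executes B1 (x = x + 5). Shared: x=8. PCs: A@1 B@1
Step 3: thread A executes A2 (x = x * 3). Shared: x=24. PCs: A@2 B@1
Step 4: thread A executes A3 (x = 2). Shared: x=2. PCs: A@3 B@1
Step 5: thread B executes B2 (x = x + 3). Shared: x=5. PCs: A@3 B@2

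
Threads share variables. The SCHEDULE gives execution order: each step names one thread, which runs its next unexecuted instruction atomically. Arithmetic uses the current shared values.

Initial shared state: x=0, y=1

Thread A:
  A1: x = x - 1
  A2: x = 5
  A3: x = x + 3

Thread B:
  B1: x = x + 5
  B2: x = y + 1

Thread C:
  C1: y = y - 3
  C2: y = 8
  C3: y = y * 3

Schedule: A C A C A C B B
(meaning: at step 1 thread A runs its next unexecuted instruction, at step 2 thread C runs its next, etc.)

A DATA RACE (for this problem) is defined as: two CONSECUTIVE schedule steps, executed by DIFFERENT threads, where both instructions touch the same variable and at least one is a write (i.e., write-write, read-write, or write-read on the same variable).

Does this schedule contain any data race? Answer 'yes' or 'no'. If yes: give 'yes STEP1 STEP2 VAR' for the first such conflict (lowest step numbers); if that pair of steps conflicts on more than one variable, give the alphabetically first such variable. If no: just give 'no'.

Answer: no

Derivation:
Steps 1,2: A(r=x,w=x) vs C(r=y,w=y). No conflict.
Steps 2,3: C(r=y,w=y) vs A(r=-,w=x). No conflict.
Steps 3,4: A(r=-,w=x) vs C(r=-,w=y). No conflict.
Steps 4,5: C(r=-,w=y) vs A(r=x,w=x). No conflict.
Steps 5,6: A(r=x,w=x) vs C(r=y,w=y). No conflict.
Steps 6,7: C(r=y,w=y) vs B(r=x,w=x). No conflict.
Steps 7,8: same thread (B). No race.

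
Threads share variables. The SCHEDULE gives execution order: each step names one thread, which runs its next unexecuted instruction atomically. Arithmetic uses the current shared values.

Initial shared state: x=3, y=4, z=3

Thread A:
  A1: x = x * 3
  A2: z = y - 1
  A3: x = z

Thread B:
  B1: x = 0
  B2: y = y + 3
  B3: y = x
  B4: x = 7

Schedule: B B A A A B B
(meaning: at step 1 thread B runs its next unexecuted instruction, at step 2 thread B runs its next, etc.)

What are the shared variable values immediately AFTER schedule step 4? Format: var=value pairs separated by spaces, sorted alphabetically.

Answer: x=0 y=7 z=6

Derivation:
Step 1: thread B executes B1 (x = 0). Shared: x=0 y=4 z=3. PCs: A@0 B@1
Step 2: thread B executes B2 (y = y + 3). Shared: x=0 y=7 z=3. PCs: A@0 B@2
Step 3: thread A executes A1 (x = x * 3). Shared: x=0 y=7 z=3. PCs: A@1 B@2
Step 4: thread A executes A2 (z = y - 1). Shared: x=0 y=7 z=6. PCs: A@2 B@2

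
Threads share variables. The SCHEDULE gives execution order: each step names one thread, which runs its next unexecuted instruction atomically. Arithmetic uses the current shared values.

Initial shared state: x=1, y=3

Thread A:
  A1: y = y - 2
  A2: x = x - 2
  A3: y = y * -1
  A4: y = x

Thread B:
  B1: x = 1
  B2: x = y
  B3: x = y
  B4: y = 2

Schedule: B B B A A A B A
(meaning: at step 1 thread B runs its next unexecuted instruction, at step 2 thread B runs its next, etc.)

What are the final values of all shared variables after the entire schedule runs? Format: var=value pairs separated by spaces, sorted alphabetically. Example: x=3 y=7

Step 1: thread B executes B1 (x = 1). Shared: x=1 y=3. PCs: A@0 B@1
Step 2: thread B executes B2 (x = y). Shared: x=3 y=3. PCs: A@0 B@2
Step 3: thread B executes B3 (x = y). Shared: x=3 y=3. PCs: A@0 B@3
Step 4: thread A executes A1 (y = y - 2). Shared: x=3 y=1. PCs: A@1 B@3
Step 5: thread A executes A2 (x = x - 2). Shared: x=1 y=1. PCs: A@2 B@3
Step 6: thread A executes A3 (y = y * -1). Shared: x=1 y=-1. PCs: A@3 B@3
Step 7: thread B executes B4 (y = 2). Shared: x=1 y=2. PCs: A@3 B@4
Step 8: thread A executes A4 (y = x). Shared: x=1 y=1. PCs: A@4 B@4

Answer: x=1 y=1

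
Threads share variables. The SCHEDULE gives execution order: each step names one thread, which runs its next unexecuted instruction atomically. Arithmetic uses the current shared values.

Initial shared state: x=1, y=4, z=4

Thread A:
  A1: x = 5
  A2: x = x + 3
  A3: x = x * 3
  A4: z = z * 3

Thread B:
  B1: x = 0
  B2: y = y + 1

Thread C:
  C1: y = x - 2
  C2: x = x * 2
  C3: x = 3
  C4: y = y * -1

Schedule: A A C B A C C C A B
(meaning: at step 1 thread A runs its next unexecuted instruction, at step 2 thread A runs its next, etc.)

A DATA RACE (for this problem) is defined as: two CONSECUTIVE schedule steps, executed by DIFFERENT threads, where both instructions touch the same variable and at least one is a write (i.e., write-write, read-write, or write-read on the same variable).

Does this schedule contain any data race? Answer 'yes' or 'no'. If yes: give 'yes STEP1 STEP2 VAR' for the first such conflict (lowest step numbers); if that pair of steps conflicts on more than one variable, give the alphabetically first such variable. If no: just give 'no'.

Answer: yes 2 3 x

Derivation:
Steps 1,2: same thread (A). No race.
Steps 2,3: A(x = x + 3) vs C(y = x - 2). RACE on x (W-R).
Steps 3,4: C(y = x - 2) vs B(x = 0). RACE on x (R-W).
Steps 4,5: B(x = 0) vs A(x = x * 3). RACE on x (W-W).
Steps 5,6: A(x = x * 3) vs C(x = x * 2). RACE on x (W-W).
Steps 6,7: same thread (C). No race.
Steps 7,8: same thread (C). No race.
Steps 8,9: C(r=y,w=y) vs A(r=z,w=z). No conflict.
Steps 9,10: A(r=z,w=z) vs B(r=y,w=y). No conflict.
First conflict at steps 2,3.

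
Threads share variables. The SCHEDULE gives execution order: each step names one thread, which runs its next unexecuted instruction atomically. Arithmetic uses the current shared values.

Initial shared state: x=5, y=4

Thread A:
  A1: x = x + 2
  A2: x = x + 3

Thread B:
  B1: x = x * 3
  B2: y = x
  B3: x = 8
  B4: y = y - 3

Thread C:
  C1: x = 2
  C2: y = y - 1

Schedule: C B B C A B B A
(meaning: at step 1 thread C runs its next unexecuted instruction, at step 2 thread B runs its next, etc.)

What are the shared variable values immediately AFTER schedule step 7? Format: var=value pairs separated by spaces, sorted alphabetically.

Answer: x=8 y=2

Derivation:
Step 1: thread C executes C1 (x = 2). Shared: x=2 y=4. PCs: A@0 B@0 C@1
Step 2: thread B executes B1 (x = x * 3). Shared: x=6 y=4. PCs: A@0 B@1 C@1
Step 3: thread B executes B2 (y = x). Shared: x=6 y=6. PCs: A@0 B@2 C@1
Step 4: thread C executes C2 (y = y - 1). Shared: x=6 y=5. PCs: A@0 B@2 C@2
Step 5: thread A executes A1 (x = x + 2). Shared: x=8 y=5. PCs: A@1 B@2 C@2
Step 6: thread B executes B3 (x = 8). Shared: x=8 y=5. PCs: A@1 B@3 C@2
Step 7: thread B executes B4 (y = y - 3). Shared: x=8 y=2. PCs: A@1 B@4 C@2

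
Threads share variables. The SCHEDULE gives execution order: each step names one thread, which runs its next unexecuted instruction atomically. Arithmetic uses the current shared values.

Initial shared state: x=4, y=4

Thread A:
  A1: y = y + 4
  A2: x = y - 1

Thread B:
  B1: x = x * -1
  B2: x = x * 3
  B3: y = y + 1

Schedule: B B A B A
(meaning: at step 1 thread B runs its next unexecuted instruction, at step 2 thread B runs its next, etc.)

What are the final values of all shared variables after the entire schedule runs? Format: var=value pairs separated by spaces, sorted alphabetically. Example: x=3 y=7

Answer: x=8 y=9

Derivation:
Step 1: thread B executes B1 (x = x * -1). Shared: x=-4 y=4. PCs: A@0 B@1
Step 2: thread B executes B2 (x = x * 3). Shared: x=-12 y=4. PCs: A@0 B@2
Step 3: thread A executes A1 (y = y + 4). Shared: x=-12 y=8. PCs: A@1 B@2
Step 4: thread B executes B3 (y = y + 1). Shared: x=-12 y=9. PCs: A@1 B@3
Step 5: thread A executes A2 (x = y - 1). Shared: x=8 y=9. PCs: A@2 B@3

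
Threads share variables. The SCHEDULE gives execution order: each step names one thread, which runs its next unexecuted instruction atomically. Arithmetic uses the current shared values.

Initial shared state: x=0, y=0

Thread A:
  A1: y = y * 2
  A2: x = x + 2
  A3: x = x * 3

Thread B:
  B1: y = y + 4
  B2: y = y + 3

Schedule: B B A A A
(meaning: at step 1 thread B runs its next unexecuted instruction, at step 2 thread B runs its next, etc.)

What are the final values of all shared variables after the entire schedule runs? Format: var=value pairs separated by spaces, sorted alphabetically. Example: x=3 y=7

Step 1: thread B executes B1 (y = y + 4). Shared: x=0 y=4. PCs: A@0 B@1
Step 2: thread B executes B2 (y = y + 3). Shared: x=0 y=7. PCs: A@0 B@2
Step 3: thread A executes A1 (y = y * 2). Shared: x=0 y=14. PCs: A@1 B@2
Step 4: thread A executes A2 (x = x + 2). Shared: x=2 y=14. PCs: A@2 B@2
Step 5: thread A executes A3 (x = x * 3). Shared: x=6 y=14. PCs: A@3 B@2

Answer: x=6 y=14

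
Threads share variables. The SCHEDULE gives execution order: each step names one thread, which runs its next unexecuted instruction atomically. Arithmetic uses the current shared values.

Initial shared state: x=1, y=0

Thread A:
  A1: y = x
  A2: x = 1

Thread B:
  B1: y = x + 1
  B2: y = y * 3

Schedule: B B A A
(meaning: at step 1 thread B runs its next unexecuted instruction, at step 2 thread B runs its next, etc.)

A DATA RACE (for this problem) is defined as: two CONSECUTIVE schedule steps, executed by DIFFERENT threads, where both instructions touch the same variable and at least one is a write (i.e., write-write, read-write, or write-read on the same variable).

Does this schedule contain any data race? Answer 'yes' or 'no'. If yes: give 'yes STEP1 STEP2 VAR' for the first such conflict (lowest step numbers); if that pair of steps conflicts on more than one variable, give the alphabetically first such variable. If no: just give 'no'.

Steps 1,2: same thread (B). No race.
Steps 2,3: B(y = y * 3) vs A(y = x). RACE on y (W-W).
Steps 3,4: same thread (A). No race.
First conflict at steps 2,3.

Answer: yes 2 3 y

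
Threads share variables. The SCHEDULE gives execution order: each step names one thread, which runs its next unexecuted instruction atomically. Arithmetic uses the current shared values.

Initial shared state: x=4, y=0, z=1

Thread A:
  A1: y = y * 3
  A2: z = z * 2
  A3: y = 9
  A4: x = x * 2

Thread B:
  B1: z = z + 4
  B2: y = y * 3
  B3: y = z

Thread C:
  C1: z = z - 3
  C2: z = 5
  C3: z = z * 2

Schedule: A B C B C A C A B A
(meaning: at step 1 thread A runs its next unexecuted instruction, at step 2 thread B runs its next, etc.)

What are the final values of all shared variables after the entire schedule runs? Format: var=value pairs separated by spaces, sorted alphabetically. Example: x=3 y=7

Step 1: thread A executes A1 (y = y * 3). Shared: x=4 y=0 z=1. PCs: A@1 B@0 C@0
Step 2: thread B executes B1 (z = z + 4). Shared: x=4 y=0 z=5. PCs: A@1 B@1 C@0
Step 3: thread C executes C1 (z = z - 3). Shared: x=4 y=0 z=2. PCs: A@1 B@1 C@1
Step 4: thread B executes B2 (y = y * 3). Shared: x=4 y=0 z=2. PCs: A@1 B@2 C@1
Step 5: thread C executes C2 (z = 5). Shared: x=4 y=0 z=5. PCs: A@1 B@2 C@2
Step 6: thread A executes A2 (z = z * 2). Shared: x=4 y=0 z=10. PCs: A@2 B@2 C@2
Step 7: thread C executes C3 (z = z * 2). Shared: x=4 y=0 z=20. PCs: A@2 B@2 C@3
Step 8: thread A executes A3 (y = 9). Shared: x=4 y=9 z=20. PCs: A@3 B@2 C@3
Step 9: thread B executes B3 (y = z). Shared: x=4 y=20 z=20. PCs: A@3 B@3 C@3
Step 10: thread A executes A4 (x = x * 2). Shared: x=8 y=20 z=20. PCs: A@4 B@3 C@3

Answer: x=8 y=20 z=20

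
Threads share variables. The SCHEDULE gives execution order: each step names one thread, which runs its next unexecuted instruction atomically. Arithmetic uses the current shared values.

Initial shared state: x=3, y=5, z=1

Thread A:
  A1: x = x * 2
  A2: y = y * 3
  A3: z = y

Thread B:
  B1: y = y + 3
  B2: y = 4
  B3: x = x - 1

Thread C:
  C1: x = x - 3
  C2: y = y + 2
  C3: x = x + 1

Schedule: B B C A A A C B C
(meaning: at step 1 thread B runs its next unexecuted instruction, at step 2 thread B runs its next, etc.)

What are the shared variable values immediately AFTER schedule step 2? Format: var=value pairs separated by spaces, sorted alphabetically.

Step 1: thread B executes B1 (y = y + 3). Shared: x=3 y=8 z=1. PCs: A@0 B@1 C@0
Step 2: thread B executes B2 (y = 4). Shared: x=3 y=4 z=1. PCs: A@0 B@2 C@0

Answer: x=3 y=4 z=1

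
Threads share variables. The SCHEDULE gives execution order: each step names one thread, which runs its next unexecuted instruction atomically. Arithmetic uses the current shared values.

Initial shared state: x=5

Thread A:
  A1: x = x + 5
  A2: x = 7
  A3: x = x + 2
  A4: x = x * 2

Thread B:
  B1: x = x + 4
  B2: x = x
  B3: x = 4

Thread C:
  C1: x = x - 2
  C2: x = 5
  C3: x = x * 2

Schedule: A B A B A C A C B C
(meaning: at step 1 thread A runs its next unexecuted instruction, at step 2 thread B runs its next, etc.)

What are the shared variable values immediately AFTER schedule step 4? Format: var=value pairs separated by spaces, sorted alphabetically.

Step 1: thread A executes A1 (x = x + 5). Shared: x=10. PCs: A@1 B@0 C@0
Step 2: thread B executes B1 (x = x + 4). Shared: x=14. PCs: A@1 B@1 C@0
Step 3: thread A executes A2 (x = 7). Shared: x=7. PCs: A@2 B@1 C@0
Step 4: thread B executes B2 (x = x). Shared: x=7. PCs: A@2 B@2 C@0

Answer: x=7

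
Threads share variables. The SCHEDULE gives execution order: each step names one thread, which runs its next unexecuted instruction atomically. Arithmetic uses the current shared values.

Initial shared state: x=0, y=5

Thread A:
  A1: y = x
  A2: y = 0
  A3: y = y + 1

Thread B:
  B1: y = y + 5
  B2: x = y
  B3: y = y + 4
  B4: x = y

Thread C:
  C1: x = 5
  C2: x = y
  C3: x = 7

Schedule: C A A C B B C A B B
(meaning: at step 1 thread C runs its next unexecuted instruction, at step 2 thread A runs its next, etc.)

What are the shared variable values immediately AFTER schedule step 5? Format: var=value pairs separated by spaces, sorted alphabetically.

Step 1: thread C executes C1 (x = 5). Shared: x=5 y=5. PCs: A@0 B@0 C@1
Step 2: thread A executes A1 (y = x). Shared: x=5 y=5. PCs: A@1 B@0 C@1
Step 3: thread A executes A2 (y = 0). Shared: x=5 y=0. PCs: A@2 B@0 C@1
Step 4: thread C executes C2 (x = y). Shared: x=0 y=0. PCs: A@2 B@0 C@2
Step 5: thread B executes B1 (y = y + 5). Shared: x=0 y=5. PCs: A@2 B@1 C@2

Answer: x=0 y=5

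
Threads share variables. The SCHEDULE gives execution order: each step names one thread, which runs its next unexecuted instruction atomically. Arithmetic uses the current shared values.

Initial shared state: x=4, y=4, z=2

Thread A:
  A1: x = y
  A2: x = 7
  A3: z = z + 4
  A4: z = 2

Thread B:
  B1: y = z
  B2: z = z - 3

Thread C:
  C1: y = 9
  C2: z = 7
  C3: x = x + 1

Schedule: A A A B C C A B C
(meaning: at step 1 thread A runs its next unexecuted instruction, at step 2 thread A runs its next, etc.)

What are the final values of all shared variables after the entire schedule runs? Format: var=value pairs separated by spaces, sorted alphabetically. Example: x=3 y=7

Step 1: thread A executes A1 (x = y). Shared: x=4 y=4 z=2. PCs: A@1 B@0 C@0
Step 2: thread A executes A2 (x = 7). Shared: x=7 y=4 z=2. PCs: A@2 B@0 C@0
Step 3: thread A executes A3 (z = z + 4). Shared: x=7 y=4 z=6. PCs: A@3 B@0 C@0
Step 4: thread B executes B1 (y = z). Shared: x=7 y=6 z=6. PCs: A@3 B@1 C@0
Step 5: thread C executes C1 (y = 9). Shared: x=7 y=9 z=6. PCs: A@3 B@1 C@1
Step 6: thread C executes C2 (z = 7). Shared: x=7 y=9 z=7. PCs: A@3 B@1 C@2
Step 7: thread A executes A4 (z = 2). Shared: x=7 y=9 z=2. PCs: A@4 B@1 C@2
Step 8: thread B executes B2 (z = z - 3). Shared: x=7 y=9 z=-1. PCs: A@4 B@2 C@2
Step 9: thread C executes C3 (x = x + 1). Shared: x=8 y=9 z=-1. PCs: A@4 B@2 C@3

Answer: x=8 y=9 z=-1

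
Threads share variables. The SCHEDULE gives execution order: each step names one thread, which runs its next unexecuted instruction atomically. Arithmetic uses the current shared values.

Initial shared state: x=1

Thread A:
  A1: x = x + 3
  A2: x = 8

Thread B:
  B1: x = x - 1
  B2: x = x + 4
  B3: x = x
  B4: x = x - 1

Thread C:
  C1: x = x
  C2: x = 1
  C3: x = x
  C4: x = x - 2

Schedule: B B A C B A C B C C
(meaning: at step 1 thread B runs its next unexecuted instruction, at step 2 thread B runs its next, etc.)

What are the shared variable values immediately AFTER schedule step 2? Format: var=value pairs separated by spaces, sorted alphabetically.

Step 1: thread B executes B1 (x = x - 1). Shared: x=0. PCs: A@0 B@1 C@0
Step 2: thread B executes B2 (x = x + 4). Shared: x=4. PCs: A@0 B@2 C@0

Answer: x=4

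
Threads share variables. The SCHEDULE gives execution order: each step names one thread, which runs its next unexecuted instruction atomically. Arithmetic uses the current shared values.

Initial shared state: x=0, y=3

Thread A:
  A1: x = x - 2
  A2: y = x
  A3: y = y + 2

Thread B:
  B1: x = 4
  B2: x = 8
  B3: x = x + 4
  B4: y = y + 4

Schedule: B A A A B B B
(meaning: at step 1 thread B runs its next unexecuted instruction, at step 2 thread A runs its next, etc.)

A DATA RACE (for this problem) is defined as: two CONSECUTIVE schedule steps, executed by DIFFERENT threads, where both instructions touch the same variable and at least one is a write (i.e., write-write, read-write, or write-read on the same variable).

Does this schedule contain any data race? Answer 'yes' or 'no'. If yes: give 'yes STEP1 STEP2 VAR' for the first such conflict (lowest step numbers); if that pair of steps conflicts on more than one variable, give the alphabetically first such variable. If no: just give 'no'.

Steps 1,2: B(x = 4) vs A(x = x - 2). RACE on x (W-W).
Steps 2,3: same thread (A). No race.
Steps 3,4: same thread (A). No race.
Steps 4,5: A(r=y,w=y) vs B(r=-,w=x). No conflict.
Steps 5,6: same thread (B). No race.
Steps 6,7: same thread (B). No race.
First conflict at steps 1,2.

Answer: yes 1 2 x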